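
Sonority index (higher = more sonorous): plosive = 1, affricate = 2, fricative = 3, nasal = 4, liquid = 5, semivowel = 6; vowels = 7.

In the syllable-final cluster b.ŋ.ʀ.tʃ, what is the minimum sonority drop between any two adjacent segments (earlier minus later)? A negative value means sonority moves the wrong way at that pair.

-3

/b/ is a plosive (sonority 1).
/ŋ/ is a nasal (sonority 4).
/ʀ/ is a liquid (sonority 5).
/tʃ/ is an affricate (sonority 2).
/b/→/ŋ/: change -3.
/ŋ/→/ʀ/: change -1.
/ʀ/→/tʃ/: change +3.
Minimum = -3.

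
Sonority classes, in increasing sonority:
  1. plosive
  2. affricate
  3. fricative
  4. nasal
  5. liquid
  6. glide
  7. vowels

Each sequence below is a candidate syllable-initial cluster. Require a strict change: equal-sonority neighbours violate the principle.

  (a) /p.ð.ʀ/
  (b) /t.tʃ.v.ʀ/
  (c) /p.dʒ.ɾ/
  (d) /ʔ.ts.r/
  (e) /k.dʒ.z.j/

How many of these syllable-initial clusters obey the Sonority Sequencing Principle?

(a) 1-3-5 → obeys
(b) 1-2-3-5 → obeys
(c) 1-2-5 → obeys
(d) 1-2-5 → obeys
(e) 1-2-3-6 → obeys

5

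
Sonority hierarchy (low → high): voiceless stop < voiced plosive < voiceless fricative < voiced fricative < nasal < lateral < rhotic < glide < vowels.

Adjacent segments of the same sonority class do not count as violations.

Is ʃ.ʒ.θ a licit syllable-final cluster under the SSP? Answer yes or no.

no

/ʃ/ — voiceless fricative, sonority 3.
/ʒ/ — voiced fricative, sonority 4.
/θ/ — voiceless fricative, sonority 3.
The profile is 3-4-3. Between /ʃ/ (3) and /ʒ/ (4) sonority does not fall, so the cluster violates the SSP.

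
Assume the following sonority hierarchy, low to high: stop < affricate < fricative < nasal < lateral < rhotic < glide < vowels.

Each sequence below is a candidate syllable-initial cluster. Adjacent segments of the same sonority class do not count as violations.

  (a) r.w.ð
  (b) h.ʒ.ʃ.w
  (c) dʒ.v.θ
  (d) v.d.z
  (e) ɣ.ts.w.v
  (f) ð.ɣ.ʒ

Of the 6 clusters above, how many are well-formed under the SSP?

(a) r.w.ð: profile 6-7-3 — violates.
(b) h.ʒ.ʃ.w: profile 3-3-3-7 — obeys.
(c) dʒ.v.θ: profile 2-3-3 — obeys.
(d) v.d.z: profile 3-1-3 — violates.
(e) ɣ.ts.w.v: profile 3-2-7-3 — violates.
(f) ð.ɣ.ʒ: profile 3-3-3 — obeys.

3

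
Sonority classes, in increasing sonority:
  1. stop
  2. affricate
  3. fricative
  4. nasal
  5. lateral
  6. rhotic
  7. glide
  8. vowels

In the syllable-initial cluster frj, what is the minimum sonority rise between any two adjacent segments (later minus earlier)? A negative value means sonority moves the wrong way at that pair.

1

/f/ is a fricative (sonority 3).
/r/ is a rhotic (sonority 6).
/j/ is a glide (sonority 7).
/f/→/r/: change +3.
/r/→/j/: change +1.
Minimum = 1.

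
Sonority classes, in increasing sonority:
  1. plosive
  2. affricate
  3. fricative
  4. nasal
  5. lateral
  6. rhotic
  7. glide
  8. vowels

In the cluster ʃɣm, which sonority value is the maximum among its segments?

/ʃ/: fricative = 3.
/ɣ/: fricative = 3.
/m/: nasal = 4.
The maximum is 4.

4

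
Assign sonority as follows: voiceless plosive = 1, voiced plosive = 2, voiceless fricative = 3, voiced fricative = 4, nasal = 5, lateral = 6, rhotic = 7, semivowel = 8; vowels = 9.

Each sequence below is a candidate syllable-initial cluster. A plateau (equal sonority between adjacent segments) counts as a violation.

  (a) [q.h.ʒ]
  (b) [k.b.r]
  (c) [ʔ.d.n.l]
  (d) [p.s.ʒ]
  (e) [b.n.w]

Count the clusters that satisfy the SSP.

5

(a) 1-3-4 → obeys
(b) 1-2-7 → obeys
(c) 1-2-5-6 → obeys
(d) 1-3-4 → obeys
(e) 2-5-8 → obeys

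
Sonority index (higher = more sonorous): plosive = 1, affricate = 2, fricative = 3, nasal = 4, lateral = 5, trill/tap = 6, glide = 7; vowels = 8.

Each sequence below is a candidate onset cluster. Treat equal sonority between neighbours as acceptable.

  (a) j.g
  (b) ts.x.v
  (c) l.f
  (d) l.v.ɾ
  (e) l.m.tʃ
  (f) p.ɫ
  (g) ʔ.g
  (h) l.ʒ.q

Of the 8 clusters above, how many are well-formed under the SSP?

3

(a) j.g: profile 7-1 — violates.
(b) ts.x.v: profile 2-3-3 — obeys.
(c) l.f: profile 5-3 — violates.
(d) l.v.ɾ: profile 5-3-6 — violates.
(e) l.m.tʃ: profile 5-4-2 — violates.
(f) p.ɫ: profile 1-5 — obeys.
(g) ʔ.g: profile 1-1 — obeys.
(h) l.ʒ.q: profile 5-3-1 — violates.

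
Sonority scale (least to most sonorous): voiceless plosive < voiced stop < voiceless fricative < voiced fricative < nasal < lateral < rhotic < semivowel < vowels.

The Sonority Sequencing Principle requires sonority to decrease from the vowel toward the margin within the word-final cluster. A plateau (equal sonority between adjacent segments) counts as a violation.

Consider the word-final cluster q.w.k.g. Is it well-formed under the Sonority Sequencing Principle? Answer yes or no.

/q/ — voiceless plosive, sonority 1.
/w/ — semivowel, sonority 8.
/k/ — voiceless plosive, sonority 1.
/g/ — voiced stop, sonority 2.
The profile is 1-8-1-2. Between /q/ (1) and /w/ (8) sonority does not fall, so the cluster violates the SSP.

no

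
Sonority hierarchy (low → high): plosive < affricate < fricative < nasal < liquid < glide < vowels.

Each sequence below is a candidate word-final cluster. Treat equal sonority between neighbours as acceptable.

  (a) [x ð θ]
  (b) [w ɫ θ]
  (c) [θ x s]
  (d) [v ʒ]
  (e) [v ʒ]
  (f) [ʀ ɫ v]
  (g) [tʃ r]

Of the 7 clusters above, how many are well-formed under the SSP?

6

(a) sonority 3-3-3: well-formed.
(b) sonority 6-5-3: well-formed.
(c) sonority 3-3-3: well-formed.
(d) sonority 3-3: well-formed.
(e) sonority 3-3: well-formed.
(f) sonority 5-5-3: well-formed.
(g) sonority 2-5: ill-formed.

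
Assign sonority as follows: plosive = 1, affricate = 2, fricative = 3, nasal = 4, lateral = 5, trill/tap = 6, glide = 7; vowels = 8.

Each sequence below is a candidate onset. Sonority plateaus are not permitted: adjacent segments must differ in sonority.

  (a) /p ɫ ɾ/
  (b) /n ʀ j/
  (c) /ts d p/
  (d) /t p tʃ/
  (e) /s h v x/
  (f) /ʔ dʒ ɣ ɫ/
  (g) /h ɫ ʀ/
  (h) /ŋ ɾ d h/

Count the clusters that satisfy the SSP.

4

(a) sonority 1-5-6: well-formed.
(b) sonority 4-6-7: well-formed.
(c) sonority 2-1-1: ill-formed.
(d) sonority 1-1-2: ill-formed.
(e) sonority 3-3-3-3: ill-formed.
(f) sonority 1-2-3-5: well-formed.
(g) sonority 3-5-6: well-formed.
(h) sonority 4-6-1-3: ill-formed.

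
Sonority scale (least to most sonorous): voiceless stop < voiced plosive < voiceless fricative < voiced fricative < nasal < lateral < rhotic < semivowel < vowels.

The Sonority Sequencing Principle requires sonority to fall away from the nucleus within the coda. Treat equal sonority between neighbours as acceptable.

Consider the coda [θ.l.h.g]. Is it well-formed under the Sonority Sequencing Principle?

/θ/ — voiceless fricative, sonority 3.
/l/ — lateral, sonority 6.
/h/ — voiceless fricative, sonority 3.
/g/ — voiced plosive, sonority 2.
The profile is 3-6-3-2. Between /θ/ (3) and /l/ (6) sonority does not fall, so the cluster violates the SSP.

no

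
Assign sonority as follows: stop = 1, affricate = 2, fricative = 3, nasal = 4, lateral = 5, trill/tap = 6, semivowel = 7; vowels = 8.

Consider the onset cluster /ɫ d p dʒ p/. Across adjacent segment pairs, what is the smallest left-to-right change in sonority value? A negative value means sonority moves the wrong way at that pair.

-4

/ɫ/: lateral = 5.
/d/: stop = 1.
/p/: stop = 1.
/dʒ/: affricate = 2.
/p/: stop = 1.
/ɫ/→/d/: change -4.
/d/→/p/: change +0.
/p/→/dʒ/: change +1.
/dʒ/→/p/: change -1.
Minimum = -4.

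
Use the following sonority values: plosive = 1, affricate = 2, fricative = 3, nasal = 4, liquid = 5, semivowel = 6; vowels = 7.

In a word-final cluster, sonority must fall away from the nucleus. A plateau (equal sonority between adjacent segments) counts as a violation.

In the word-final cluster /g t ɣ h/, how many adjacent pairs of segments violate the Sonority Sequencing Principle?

/g/ is a plosive (sonority 1).
/t/ is a plosive (sonority 1).
/ɣ/ is a fricative (sonority 3).
/h/ is a fricative (sonority 3).
/g/→/t/: 1→1 (plateau) — violation.
/t/→/ɣ/: 1→3 (does not fall) — violation.
/ɣ/→/h/: 3→3 (plateau) — violation.

3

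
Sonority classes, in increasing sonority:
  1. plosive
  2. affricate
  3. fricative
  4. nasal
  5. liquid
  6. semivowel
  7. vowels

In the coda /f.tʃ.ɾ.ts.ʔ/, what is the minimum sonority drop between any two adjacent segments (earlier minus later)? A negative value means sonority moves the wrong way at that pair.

/f/: fricative = 3.
/tʃ/: affricate = 2.
/ɾ/: liquid = 5.
/ts/: affricate = 2.
/ʔ/: plosive = 1.
/f/→/tʃ/: change +1.
/tʃ/→/ɾ/: change -3.
/ɾ/→/ts/: change +3.
/ts/→/ʔ/: change +1.
Minimum = -3.

-3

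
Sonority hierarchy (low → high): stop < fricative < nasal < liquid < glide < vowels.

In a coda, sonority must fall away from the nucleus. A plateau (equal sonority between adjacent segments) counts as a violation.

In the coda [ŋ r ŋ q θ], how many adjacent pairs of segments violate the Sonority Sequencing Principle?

2

/ŋ/: nasal = 3.
/r/: liquid = 4.
/ŋ/: nasal = 3.
/q/: stop = 1.
/θ/: fricative = 2.
/ŋ/→/r/: 3→4 (does not fall) — violation.
/r/→/ŋ/: 4→3 (falls) — ok.
/ŋ/→/q/: 3→1 (falls) — ok.
/q/→/θ/: 1→2 (does not fall) — violation.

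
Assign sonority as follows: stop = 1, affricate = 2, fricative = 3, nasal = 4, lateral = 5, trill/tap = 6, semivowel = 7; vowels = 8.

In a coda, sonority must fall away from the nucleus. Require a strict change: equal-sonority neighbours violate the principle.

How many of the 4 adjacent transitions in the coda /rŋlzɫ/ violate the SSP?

2

/r/: trill/tap = 6.
/ŋ/: nasal = 4.
/l/: lateral = 5.
/z/: fricative = 3.
/ɫ/: lateral = 5.
/r/→/ŋ/: 6→4 (falls) — ok.
/ŋ/→/l/: 4→5 (does not fall) — violation.
/l/→/z/: 5→3 (falls) — ok.
/z/→/ɫ/: 3→5 (does not fall) — violation.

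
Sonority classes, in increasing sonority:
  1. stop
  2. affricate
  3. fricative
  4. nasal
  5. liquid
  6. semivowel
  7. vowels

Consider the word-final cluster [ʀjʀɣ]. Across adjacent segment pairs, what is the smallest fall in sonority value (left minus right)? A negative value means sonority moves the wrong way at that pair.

-1

/ʀ/ — liquid, sonority 5.
/j/ — semivowel, sonority 6.
/ʀ/ — liquid, sonority 5.
/ɣ/ — fricative, sonority 3.
/ʀ/→/j/: change -1.
/j/→/ʀ/: change +1.
/ʀ/→/ɣ/: change +2.
Minimum = -1.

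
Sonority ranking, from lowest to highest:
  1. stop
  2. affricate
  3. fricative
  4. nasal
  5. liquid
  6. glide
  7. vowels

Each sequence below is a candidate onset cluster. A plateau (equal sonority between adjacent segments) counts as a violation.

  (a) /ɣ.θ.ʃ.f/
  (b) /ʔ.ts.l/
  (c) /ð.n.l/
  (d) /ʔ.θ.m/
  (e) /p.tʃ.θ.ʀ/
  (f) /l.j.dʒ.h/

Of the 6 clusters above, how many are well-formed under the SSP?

4

(a) 3-3-3-3 → violates
(b) 1-2-5 → obeys
(c) 3-4-5 → obeys
(d) 1-3-4 → obeys
(e) 1-2-3-5 → obeys
(f) 5-6-2-3 → violates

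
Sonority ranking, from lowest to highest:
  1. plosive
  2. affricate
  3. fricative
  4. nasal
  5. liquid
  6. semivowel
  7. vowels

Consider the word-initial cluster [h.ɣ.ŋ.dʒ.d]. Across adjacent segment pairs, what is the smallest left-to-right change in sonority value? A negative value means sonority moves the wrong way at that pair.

-2

/h/ is a fricative (sonority 3).
/ɣ/ is a fricative (sonority 3).
/ŋ/ is a nasal (sonority 4).
/dʒ/ is an affricate (sonority 2).
/d/ is a plosive (sonority 1).
/h/→/ɣ/: change +0.
/ɣ/→/ŋ/: change +1.
/ŋ/→/dʒ/: change -2.
/dʒ/→/d/: change -1.
Minimum = -2.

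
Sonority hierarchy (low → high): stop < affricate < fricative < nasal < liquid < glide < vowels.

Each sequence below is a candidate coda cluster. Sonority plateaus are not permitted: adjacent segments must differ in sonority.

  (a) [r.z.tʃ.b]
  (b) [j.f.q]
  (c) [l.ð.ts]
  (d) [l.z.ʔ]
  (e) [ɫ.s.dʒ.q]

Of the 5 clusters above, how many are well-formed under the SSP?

5

(a) sonority 5-3-2-1: well-formed.
(b) sonority 6-3-1: well-formed.
(c) sonority 5-3-2: well-formed.
(d) sonority 5-3-1: well-formed.
(e) sonority 5-3-2-1: well-formed.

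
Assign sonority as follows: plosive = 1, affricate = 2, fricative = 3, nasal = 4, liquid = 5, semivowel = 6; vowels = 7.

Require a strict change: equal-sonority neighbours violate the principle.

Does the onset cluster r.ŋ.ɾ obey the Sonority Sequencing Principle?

/r/: liquid = 5.
/ŋ/: nasal = 4.
/ɾ/: liquid = 5.
The profile is 5-4-5. Between /r/ (5) and /ŋ/ (4) sonority does not rise, so the cluster violates the SSP.

no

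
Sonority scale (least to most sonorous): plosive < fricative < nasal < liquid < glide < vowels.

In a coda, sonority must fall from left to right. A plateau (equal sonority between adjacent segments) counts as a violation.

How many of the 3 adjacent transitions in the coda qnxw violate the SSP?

2

/q/ — plosive, sonority 1.
/n/ — nasal, sonority 3.
/x/ — fricative, sonority 2.
/w/ — glide, sonority 5.
/q/→/n/: 1→3 (does not fall) — violation.
/n/→/x/: 3→2 (falls) — ok.
/x/→/w/: 2→5 (does not fall) — violation.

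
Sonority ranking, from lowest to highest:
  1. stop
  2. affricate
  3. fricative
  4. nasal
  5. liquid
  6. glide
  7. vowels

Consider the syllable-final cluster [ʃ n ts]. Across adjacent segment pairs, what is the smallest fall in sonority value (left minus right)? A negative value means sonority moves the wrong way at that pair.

/ʃ/: fricative = 3.
/n/: nasal = 4.
/ts/: affricate = 2.
/ʃ/→/n/: change -1.
/n/→/ts/: change +2.
Minimum = -1.

-1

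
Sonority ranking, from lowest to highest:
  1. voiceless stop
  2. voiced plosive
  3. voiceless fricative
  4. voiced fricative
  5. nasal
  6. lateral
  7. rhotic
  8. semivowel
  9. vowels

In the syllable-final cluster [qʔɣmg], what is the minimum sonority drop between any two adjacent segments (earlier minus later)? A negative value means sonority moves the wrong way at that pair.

/q/ — voiceless stop, sonority 1.
/ʔ/ — voiceless stop, sonority 1.
/ɣ/ — voiced fricative, sonority 4.
/m/ — nasal, sonority 5.
/g/ — voiced plosive, sonority 2.
/q/→/ʔ/: change +0.
/ʔ/→/ɣ/: change -3.
/ɣ/→/m/: change -1.
/m/→/g/: change +3.
Minimum = -3.

-3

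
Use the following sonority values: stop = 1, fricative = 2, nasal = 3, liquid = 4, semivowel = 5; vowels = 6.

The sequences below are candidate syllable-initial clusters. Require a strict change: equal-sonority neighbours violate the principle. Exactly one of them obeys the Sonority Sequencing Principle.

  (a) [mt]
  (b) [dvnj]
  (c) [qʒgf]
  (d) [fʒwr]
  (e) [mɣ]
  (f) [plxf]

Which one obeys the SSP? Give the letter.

(a) 3-1 → violates
(b) 1-2-3-5 → obeys
(c) 1-2-1-2 → violates
(d) 2-2-5-4 → violates
(e) 3-2 → violates
(f) 1-4-2-2 → violates

b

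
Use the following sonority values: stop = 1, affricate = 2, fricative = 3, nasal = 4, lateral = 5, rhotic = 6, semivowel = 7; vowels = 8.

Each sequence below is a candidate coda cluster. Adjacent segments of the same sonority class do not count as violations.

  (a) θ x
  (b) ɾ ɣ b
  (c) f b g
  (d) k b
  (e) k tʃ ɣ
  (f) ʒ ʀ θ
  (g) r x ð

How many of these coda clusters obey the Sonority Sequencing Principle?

(a) 3-3 → obeys
(b) 6-3-1 → obeys
(c) 3-1-1 → obeys
(d) 1-1 → obeys
(e) 1-2-3 → violates
(f) 3-6-3 → violates
(g) 6-3-3 → obeys

5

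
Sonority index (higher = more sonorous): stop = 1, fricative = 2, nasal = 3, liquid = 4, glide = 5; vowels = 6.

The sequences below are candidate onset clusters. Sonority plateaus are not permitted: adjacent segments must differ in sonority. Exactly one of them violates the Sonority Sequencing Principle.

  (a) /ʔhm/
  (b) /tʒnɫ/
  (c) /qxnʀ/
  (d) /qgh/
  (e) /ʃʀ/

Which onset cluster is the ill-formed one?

d

(a) /ʔhm/: profile 1-2-3 — obeys.
(b) /tʒnɫ/: profile 1-2-3-4 — obeys.
(c) /qxnʀ/: profile 1-2-3-4 — obeys.
(d) /qgh/: profile 1-1-2 — violates.
(e) /ʃʀ/: profile 2-4 — obeys.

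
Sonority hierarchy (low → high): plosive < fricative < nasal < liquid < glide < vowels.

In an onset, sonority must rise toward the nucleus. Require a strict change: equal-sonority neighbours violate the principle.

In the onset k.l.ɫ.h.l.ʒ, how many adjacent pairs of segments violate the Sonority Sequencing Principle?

/k/ is a plosive (sonority 1).
/l/ is a liquid (sonority 4).
/ɫ/ is a liquid (sonority 4).
/h/ is a fricative (sonority 2).
/l/ is a liquid (sonority 4).
/ʒ/ is a fricative (sonority 2).
/k/→/l/: 1→4 (rises) — ok.
/l/→/ɫ/: 4→4 (plateau) — violation.
/ɫ/→/h/: 4→2 (does not rise) — violation.
/h/→/l/: 2→4 (rises) — ok.
/l/→/ʒ/: 4→2 (does not rise) — violation.

3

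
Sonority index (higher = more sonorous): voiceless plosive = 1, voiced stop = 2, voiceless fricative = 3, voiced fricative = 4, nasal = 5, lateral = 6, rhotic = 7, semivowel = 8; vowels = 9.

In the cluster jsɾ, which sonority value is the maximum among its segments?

8

/j/ — semivowel, sonority 8.
/s/ — voiceless fricative, sonority 3.
/ɾ/ — rhotic, sonority 7.
The maximum is 8.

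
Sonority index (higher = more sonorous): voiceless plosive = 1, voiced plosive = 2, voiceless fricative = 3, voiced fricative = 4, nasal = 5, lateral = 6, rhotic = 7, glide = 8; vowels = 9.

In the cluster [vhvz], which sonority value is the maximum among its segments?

/v/: voiced fricative = 4.
/h/: voiceless fricative = 3.
/v/: voiced fricative = 4.
/z/: voiced fricative = 4.
The maximum is 4.

4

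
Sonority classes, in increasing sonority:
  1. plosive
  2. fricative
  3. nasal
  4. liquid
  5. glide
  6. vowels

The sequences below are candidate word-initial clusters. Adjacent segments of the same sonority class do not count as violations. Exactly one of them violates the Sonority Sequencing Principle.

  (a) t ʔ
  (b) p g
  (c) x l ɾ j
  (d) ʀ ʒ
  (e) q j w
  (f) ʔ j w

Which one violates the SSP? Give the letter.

d

(a) t ʔ: profile 1-1 — obeys.
(b) p g: profile 1-1 — obeys.
(c) x l ɾ j: profile 2-4-4-5 — obeys.
(d) ʀ ʒ: profile 4-2 — violates.
(e) q j w: profile 1-5-5 — obeys.
(f) ʔ j w: profile 1-5-5 — obeys.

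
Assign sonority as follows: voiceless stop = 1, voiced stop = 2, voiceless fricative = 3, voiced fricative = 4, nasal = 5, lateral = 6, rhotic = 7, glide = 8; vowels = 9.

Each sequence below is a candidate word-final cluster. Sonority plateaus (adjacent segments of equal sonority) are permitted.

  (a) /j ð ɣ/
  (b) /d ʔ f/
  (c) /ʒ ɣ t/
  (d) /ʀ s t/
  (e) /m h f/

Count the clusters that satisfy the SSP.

(a) /j ð ɣ/: profile 8-4-4 — obeys.
(b) /d ʔ f/: profile 2-1-3 — violates.
(c) /ʒ ɣ t/: profile 4-4-1 — obeys.
(d) /ʀ s t/: profile 7-3-1 — obeys.
(e) /m h f/: profile 5-3-3 — obeys.

4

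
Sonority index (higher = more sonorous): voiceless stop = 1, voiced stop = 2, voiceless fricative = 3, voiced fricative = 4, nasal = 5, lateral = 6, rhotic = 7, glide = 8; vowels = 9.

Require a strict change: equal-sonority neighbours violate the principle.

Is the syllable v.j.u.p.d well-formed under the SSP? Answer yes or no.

no

Onset: /v/ is a voiced fricative (sonority 4), /j/ is a glide (sonority 8); then the nucleus /u/ (sonority 9).
Onset profile 4-8-9 — rises to the nucleus.
Coda: /p/ is a voiceless stop (sonority 1), /d/ is a voiced stop (sonority 2).
Coda profile 9-1-2 — does not strictly fall throughout.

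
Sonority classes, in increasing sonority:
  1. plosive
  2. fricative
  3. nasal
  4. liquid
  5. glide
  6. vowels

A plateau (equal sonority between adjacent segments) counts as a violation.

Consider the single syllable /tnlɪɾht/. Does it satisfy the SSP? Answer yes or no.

yes

Onset: /t/ is a plosive (sonority 1), /n/ is a nasal (sonority 3), /l/ is a liquid (sonority 4); then the nucleus /ɪ/ (sonority 6).
Onset profile 1-3-4-6 — rises to the nucleus.
Coda: /ɾ/ is a liquid (sonority 4), /h/ is a fricative (sonority 2), /t/ is a plosive (sonority 1).
Coda profile 6-4-2-1 — falls from the nucleus.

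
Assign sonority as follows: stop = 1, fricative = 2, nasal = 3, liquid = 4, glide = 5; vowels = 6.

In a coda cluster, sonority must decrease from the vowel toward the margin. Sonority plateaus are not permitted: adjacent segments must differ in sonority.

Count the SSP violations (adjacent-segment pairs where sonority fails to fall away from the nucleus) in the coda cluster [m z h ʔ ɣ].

2

/m/ — nasal, sonority 3.
/z/ — fricative, sonority 2.
/h/ — fricative, sonority 2.
/ʔ/ — stop, sonority 1.
/ɣ/ — fricative, sonority 2.
/m/→/z/: 3→2 (falls) — ok.
/z/→/h/: 2→2 (plateau) — violation.
/h/→/ʔ/: 2→1 (falls) — ok.
/ʔ/→/ɣ/: 1→2 (does not fall) — violation.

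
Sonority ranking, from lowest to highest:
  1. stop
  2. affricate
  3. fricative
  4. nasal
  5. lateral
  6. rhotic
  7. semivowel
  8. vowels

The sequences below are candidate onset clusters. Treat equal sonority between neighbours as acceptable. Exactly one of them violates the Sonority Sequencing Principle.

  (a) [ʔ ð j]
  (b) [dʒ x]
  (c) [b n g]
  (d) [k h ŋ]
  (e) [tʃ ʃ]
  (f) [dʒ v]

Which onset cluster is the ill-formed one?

c

(a) sonority 1-3-7: well-formed.
(b) sonority 2-3: well-formed.
(c) sonority 1-4-1: ill-formed.
(d) sonority 1-3-4: well-formed.
(e) sonority 2-3: well-formed.
(f) sonority 2-3: well-formed.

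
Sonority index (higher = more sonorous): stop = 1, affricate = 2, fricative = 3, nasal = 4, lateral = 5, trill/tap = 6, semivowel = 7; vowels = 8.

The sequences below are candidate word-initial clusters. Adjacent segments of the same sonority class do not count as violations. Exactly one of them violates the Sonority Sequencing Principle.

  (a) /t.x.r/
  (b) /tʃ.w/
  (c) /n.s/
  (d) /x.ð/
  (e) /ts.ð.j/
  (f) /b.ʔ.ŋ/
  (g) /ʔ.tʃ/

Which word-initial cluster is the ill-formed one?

(a) sonority 1-3-6: well-formed.
(b) sonority 2-7: well-formed.
(c) sonority 4-3: ill-formed.
(d) sonority 3-3: well-formed.
(e) sonority 2-3-7: well-formed.
(f) sonority 1-1-4: well-formed.
(g) sonority 1-2: well-formed.

c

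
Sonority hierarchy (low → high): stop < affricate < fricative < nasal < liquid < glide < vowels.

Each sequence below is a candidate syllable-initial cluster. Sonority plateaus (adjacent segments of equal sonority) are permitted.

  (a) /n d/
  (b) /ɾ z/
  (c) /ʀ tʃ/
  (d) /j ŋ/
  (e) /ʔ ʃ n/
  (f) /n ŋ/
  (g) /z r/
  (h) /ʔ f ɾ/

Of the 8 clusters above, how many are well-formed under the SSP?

4

(a) sonority 4-1: ill-formed.
(b) sonority 5-3: ill-formed.
(c) sonority 5-2: ill-formed.
(d) sonority 6-4: ill-formed.
(e) sonority 1-3-4: well-formed.
(f) sonority 4-4: well-formed.
(g) sonority 3-5: well-formed.
(h) sonority 1-3-5: well-formed.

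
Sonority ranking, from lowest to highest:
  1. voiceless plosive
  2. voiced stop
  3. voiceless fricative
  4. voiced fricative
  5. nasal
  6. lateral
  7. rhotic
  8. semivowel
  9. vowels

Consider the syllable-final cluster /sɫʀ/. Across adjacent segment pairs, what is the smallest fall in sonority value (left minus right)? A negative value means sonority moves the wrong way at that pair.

/s/ — voiceless fricative, sonority 3.
/ɫ/ — lateral, sonority 6.
/ʀ/ — rhotic, sonority 7.
/s/→/ɫ/: change -3.
/ɫ/→/ʀ/: change -1.
Minimum = -3.

-3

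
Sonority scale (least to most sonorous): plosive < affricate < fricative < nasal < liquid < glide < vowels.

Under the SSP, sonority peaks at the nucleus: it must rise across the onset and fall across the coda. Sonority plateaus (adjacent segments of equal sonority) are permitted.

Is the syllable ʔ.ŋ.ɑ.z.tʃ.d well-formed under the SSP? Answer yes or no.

Onset: /ʔ/ is a plosive (sonority 1), /ŋ/ is a nasal (sonority 4); then the nucleus /ɑ/ (sonority 7).
Onset profile 1-4-7 — rises to the nucleus.
Coda: /z/ is a fricative (sonority 3), /tʃ/ is an affricate (sonority 2), /d/ is a plosive (sonority 1).
Coda profile 7-3-2-1 — falls from the nucleus.

yes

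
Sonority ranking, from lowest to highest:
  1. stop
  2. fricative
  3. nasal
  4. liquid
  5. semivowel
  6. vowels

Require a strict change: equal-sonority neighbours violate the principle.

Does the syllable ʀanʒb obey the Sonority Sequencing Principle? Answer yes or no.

Onset: /ʀ/ is a liquid (sonority 4); then the nucleus /a/ (sonority 6).
Onset profile 4-6 — rises to the nucleus.
Coda: /n/ is a nasal (sonority 3), /ʒ/ is a fricative (sonority 2), /b/ is a stop (sonority 1).
Coda profile 6-3-2-1 — falls from the nucleus.

yes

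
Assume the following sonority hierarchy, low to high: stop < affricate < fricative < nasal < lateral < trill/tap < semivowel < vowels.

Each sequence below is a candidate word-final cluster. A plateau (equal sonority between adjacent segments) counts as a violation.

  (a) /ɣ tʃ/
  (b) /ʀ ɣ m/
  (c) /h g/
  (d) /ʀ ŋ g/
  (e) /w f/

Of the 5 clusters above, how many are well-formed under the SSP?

4

(a) sonority 3-2: well-formed.
(b) sonority 6-3-4: ill-formed.
(c) sonority 3-1: well-formed.
(d) sonority 6-4-1: well-formed.
(e) sonority 7-3: well-formed.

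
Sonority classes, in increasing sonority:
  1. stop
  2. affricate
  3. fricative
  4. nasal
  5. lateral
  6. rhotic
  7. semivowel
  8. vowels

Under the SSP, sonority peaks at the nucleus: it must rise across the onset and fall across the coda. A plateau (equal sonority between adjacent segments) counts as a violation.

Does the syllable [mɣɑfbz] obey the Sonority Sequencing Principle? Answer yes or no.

no

Onset: /m/ is a nasal (sonority 4), /ɣ/ is a fricative (sonority 3); then the nucleus /ɑ/ (sonority 8).
Onset profile 4-3-8 — does not strictly rise throughout.
Coda: /f/ is a fricative (sonority 3), /b/ is a stop (sonority 1), /z/ is a fricative (sonority 3).
Coda profile 8-3-1-3 — does not strictly fall throughout.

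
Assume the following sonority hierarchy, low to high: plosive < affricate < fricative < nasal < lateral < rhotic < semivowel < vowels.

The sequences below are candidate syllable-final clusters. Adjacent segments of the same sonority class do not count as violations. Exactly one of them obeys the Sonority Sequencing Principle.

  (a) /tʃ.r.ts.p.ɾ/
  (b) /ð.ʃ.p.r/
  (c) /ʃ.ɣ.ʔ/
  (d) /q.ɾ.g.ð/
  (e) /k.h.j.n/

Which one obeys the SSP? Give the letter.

c

(a) /tʃ.r.ts.p.ɾ/: profile 2-6-2-1-6 — violates.
(b) /ð.ʃ.p.r/: profile 3-3-1-6 — violates.
(c) /ʃ.ɣ.ʔ/: profile 3-3-1 — obeys.
(d) /q.ɾ.g.ð/: profile 1-6-1-3 — violates.
(e) /k.h.j.n/: profile 1-3-7-4 — violates.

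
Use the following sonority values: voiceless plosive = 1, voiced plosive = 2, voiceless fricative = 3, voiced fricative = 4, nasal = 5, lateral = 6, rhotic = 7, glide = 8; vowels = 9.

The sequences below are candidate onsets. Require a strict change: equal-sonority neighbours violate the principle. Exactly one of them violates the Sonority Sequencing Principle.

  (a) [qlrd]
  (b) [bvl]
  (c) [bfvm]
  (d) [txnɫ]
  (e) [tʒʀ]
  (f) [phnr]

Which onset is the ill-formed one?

(a) 1-6-7-2 → violates
(b) 2-4-6 → obeys
(c) 2-3-4-5 → obeys
(d) 1-3-5-6 → obeys
(e) 1-4-7 → obeys
(f) 1-3-5-7 → obeys

a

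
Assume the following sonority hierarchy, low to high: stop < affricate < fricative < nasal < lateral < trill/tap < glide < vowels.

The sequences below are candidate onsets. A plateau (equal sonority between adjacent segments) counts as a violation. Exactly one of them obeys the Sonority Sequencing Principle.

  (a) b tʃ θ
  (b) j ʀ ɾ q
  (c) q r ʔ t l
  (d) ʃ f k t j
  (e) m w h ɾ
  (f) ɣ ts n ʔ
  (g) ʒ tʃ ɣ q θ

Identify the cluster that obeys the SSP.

a

(a) b tʃ θ: profile 1-2-3 — obeys.
(b) j ʀ ɾ q: profile 7-6-6-1 — violates.
(c) q r ʔ t l: profile 1-6-1-1-5 — violates.
(d) ʃ f k t j: profile 3-3-1-1-7 — violates.
(e) m w h ɾ: profile 4-7-3-6 — violates.
(f) ɣ ts n ʔ: profile 3-2-4-1 — violates.
(g) ʒ tʃ ɣ q θ: profile 3-2-3-1-3 — violates.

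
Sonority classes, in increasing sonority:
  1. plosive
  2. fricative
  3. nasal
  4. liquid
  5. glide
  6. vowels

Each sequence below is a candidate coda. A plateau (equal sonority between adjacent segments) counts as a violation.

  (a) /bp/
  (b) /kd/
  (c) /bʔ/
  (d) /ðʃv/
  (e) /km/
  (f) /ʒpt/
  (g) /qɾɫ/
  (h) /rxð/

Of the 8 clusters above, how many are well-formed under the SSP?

(a) 1-1 → violates
(b) 1-1 → violates
(c) 1-1 → violates
(d) 2-2-2 → violates
(e) 1-3 → violates
(f) 2-1-1 → violates
(g) 1-4-4 → violates
(h) 4-2-2 → violates

0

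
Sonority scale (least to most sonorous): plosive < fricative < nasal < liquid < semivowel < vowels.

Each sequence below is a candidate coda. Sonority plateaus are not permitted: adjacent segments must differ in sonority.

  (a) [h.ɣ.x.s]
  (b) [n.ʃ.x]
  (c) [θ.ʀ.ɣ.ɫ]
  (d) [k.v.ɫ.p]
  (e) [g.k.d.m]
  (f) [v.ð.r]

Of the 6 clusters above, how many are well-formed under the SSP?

(a) [h.ɣ.x.s]: profile 2-2-2-2 — violates.
(b) [n.ʃ.x]: profile 3-2-2 — violates.
(c) [θ.ʀ.ɣ.ɫ]: profile 2-4-2-4 — violates.
(d) [k.v.ɫ.p]: profile 1-2-4-1 — violates.
(e) [g.k.d.m]: profile 1-1-1-3 — violates.
(f) [v.ð.r]: profile 2-2-4 — violates.

0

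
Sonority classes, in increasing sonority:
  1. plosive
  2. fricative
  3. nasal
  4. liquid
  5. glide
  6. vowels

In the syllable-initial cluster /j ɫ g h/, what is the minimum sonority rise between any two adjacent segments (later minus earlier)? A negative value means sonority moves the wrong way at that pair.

-3

/j/ is a glide (sonority 5).
/ɫ/ is a liquid (sonority 4).
/g/ is a plosive (sonority 1).
/h/ is a fricative (sonority 2).
/j/→/ɫ/: change -1.
/ɫ/→/g/: change -3.
/g/→/h/: change +1.
Minimum = -3.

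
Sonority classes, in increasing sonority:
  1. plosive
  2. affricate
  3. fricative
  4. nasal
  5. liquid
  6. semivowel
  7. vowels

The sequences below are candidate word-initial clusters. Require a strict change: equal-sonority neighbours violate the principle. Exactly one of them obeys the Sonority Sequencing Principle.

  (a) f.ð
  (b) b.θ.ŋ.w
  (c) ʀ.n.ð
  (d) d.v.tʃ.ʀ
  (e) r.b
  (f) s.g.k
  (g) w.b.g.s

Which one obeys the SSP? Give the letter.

(a) 3-3 → violates
(b) 1-3-4-6 → obeys
(c) 5-4-3 → violates
(d) 1-3-2-5 → violates
(e) 5-1 → violates
(f) 3-1-1 → violates
(g) 6-1-1-3 → violates

b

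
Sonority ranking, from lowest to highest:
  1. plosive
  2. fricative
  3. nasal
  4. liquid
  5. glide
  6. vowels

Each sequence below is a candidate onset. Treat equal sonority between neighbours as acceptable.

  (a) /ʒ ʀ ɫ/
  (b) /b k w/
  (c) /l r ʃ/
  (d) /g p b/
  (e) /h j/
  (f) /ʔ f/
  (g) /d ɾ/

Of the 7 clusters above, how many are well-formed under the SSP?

(a) sonority 2-4-4: well-formed.
(b) sonority 1-1-5: well-formed.
(c) sonority 4-4-2: ill-formed.
(d) sonority 1-1-1: well-formed.
(e) sonority 2-5: well-formed.
(f) sonority 1-2: well-formed.
(g) sonority 1-4: well-formed.

6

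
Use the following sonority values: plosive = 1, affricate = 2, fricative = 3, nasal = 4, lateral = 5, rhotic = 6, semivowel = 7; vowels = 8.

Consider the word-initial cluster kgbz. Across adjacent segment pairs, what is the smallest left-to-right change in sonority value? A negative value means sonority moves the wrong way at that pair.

0

/k/ — plosive, sonority 1.
/g/ — plosive, sonority 1.
/b/ — plosive, sonority 1.
/z/ — fricative, sonority 3.
/k/→/g/: change +0.
/g/→/b/: change +0.
/b/→/z/: change +2.
Minimum = 0.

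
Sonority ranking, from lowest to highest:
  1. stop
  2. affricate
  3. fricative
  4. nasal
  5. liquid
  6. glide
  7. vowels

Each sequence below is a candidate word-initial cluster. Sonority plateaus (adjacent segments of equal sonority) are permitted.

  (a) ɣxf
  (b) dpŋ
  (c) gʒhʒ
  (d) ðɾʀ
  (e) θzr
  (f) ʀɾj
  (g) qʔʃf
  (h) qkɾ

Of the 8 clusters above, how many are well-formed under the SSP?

8

(a) 3-3-3 → obeys
(b) 1-1-4 → obeys
(c) 1-3-3-3 → obeys
(d) 3-5-5 → obeys
(e) 3-3-5 → obeys
(f) 5-5-6 → obeys
(g) 1-1-3-3 → obeys
(h) 1-1-5 → obeys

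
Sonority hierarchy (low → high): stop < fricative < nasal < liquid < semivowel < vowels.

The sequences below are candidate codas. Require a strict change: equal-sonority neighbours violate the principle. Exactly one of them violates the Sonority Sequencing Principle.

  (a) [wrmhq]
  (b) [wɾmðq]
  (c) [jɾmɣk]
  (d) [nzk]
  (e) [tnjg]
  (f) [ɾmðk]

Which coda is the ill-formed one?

(a) 5-4-3-2-1 → obeys
(b) 5-4-3-2-1 → obeys
(c) 5-4-3-2-1 → obeys
(d) 3-2-1 → obeys
(e) 1-3-5-1 → violates
(f) 4-3-2-1 → obeys

e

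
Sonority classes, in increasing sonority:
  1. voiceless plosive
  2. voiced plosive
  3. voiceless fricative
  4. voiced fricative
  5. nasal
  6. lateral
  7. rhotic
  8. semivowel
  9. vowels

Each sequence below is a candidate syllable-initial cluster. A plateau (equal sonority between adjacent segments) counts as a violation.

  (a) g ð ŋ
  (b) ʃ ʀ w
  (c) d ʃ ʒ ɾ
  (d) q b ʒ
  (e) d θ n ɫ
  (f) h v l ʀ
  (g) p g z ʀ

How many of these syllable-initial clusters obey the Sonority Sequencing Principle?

(a) 2-4-5 → obeys
(b) 3-7-8 → obeys
(c) 2-3-4-7 → obeys
(d) 1-2-4 → obeys
(e) 2-3-5-6 → obeys
(f) 3-4-6-7 → obeys
(g) 1-2-4-7 → obeys

7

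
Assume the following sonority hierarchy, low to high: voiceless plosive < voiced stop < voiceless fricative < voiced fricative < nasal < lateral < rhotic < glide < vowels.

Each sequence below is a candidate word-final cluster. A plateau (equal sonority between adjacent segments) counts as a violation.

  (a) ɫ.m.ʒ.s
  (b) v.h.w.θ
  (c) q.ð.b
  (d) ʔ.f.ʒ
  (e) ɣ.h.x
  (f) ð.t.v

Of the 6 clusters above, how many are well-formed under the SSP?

(a) 6-5-4-3 → obeys
(b) 4-3-8-3 → violates
(c) 1-4-2 → violates
(d) 1-3-4 → violates
(e) 4-3-3 → violates
(f) 4-1-4 → violates

1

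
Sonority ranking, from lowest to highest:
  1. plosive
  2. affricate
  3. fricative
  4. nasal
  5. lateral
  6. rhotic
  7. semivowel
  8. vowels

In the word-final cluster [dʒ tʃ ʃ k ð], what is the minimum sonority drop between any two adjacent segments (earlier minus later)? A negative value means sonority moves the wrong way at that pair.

/dʒ/: affricate = 2.
/tʃ/: affricate = 2.
/ʃ/: fricative = 3.
/k/: plosive = 1.
/ð/: fricative = 3.
/dʒ/→/tʃ/: change +0.
/tʃ/→/ʃ/: change -1.
/ʃ/→/k/: change +2.
/k/→/ð/: change -2.
Minimum = -2.

-2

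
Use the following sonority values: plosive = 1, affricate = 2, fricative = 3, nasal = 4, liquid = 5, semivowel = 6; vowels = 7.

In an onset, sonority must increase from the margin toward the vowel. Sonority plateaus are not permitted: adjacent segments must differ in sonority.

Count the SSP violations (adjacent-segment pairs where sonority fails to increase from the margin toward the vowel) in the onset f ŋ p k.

2

/f/: fricative = 3.
/ŋ/: nasal = 4.
/p/: plosive = 1.
/k/: plosive = 1.
/f/→/ŋ/: 3→4 (rises) — ok.
/ŋ/→/p/: 4→1 (does not rise) — violation.
/p/→/k/: 1→1 (plateau) — violation.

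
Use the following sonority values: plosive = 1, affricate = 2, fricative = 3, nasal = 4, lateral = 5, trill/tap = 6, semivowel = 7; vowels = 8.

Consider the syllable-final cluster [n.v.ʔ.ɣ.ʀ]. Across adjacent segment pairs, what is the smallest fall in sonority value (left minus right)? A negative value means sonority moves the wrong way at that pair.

/n/: nasal = 4.
/v/: fricative = 3.
/ʔ/: plosive = 1.
/ɣ/: fricative = 3.
/ʀ/: trill/tap = 6.
/n/→/v/: change +1.
/v/→/ʔ/: change +2.
/ʔ/→/ɣ/: change -2.
/ɣ/→/ʀ/: change -3.
Minimum = -3.

-3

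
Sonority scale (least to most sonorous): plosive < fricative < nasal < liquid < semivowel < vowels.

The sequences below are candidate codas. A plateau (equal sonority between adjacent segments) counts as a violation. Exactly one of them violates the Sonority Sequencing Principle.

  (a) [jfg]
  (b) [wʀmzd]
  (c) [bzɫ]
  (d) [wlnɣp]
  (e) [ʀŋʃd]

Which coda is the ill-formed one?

c

(a) 5-2-1 → obeys
(b) 5-4-3-2-1 → obeys
(c) 1-2-4 → violates
(d) 5-4-3-2-1 → obeys
(e) 4-3-2-1 → obeys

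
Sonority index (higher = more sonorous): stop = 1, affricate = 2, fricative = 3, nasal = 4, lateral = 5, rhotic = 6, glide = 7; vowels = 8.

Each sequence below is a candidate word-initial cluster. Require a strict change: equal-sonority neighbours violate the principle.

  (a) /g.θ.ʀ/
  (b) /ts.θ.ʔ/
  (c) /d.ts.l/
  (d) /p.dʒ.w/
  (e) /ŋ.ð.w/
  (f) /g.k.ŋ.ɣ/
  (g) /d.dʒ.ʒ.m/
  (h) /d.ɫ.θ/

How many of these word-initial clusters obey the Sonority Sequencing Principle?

4

(a) 1-3-6 → obeys
(b) 2-3-1 → violates
(c) 1-2-5 → obeys
(d) 1-2-7 → obeys
(e) 4-3-7 → violates
(f) 1-1-4-3 → violates
(g) 1-2-3-4 → obeys
(h) 1-5-3 → violates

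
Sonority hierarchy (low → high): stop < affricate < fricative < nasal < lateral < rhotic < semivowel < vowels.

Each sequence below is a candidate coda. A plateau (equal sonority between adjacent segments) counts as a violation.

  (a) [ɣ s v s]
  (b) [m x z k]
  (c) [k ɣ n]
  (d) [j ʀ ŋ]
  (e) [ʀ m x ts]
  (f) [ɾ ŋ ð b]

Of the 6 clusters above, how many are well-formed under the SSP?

(a) [ɣ s v s]: profile 3-3-3-3 — violates.
(b) [m x z k]: profile 4-3-3-1 — violates.
(c) [k ɣ n]: profile 1-3-4 — violates.
(d) [j ʀ ŋ]: profile 7-6-4 — obeys.
(e) [ʀ m x ts]: profile 6-4-3-2 — obeys.
(f) [ɾ ŋ ð b]: profile 6-4-3-1 — obeys.

3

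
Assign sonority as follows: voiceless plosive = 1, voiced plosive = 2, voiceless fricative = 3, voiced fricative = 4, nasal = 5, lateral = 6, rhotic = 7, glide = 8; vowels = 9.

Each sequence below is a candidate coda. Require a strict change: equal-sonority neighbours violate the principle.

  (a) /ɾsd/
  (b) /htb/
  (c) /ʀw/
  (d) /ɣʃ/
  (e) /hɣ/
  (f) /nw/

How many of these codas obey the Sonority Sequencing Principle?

2

(a) /ɾsd/: profile 7-3-2 — obeys.
(b) /htb/: profile 3-1-2 — violates.
(c) /ʀw/: profile 7-8 — violates.
(d) /ɣʃ/: profile 4-3 — obeys.
(e) /hɣ/: profile 3-4 — violates.
(f) /nw/: profile 5-8 — violates.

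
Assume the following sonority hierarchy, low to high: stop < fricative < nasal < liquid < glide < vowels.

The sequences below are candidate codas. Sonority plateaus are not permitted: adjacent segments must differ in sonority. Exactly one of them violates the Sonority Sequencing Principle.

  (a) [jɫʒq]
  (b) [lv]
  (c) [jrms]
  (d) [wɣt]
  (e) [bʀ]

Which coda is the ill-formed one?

e

(a) 5-4-2-1 → obeys
(b) 4-2 → obeys
(c) 5-4-3-2 → obeys
(d) 5-2-1 → obeys
(e) 1-4 → violates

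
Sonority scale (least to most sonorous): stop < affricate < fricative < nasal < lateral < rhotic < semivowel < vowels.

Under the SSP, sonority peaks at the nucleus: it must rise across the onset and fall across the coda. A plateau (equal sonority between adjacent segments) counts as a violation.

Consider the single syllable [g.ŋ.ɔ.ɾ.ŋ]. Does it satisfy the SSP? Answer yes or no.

Onset: /g/ is a stop (sonority 1), /ŋ/ is a nasal (sonority 4); then the nucleus /ɔ/ (sonority 8).
Onset profile 1-4-8 — rises to the nucleus.
Coda: /ɾ/ is a rhotic (sonority 6), /ŋ/ is a nasal (sonority 4).
Coda profile 8-6-4 — falls from the nucleus.

yes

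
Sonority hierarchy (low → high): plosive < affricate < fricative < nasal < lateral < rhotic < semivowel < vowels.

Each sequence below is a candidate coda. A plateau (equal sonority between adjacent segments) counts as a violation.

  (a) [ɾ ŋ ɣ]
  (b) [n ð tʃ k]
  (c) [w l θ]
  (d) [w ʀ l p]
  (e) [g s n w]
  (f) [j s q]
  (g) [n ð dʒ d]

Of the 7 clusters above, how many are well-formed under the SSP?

6

(a) 6-4-3 → obeys
(b) 4-3-2-1 → obeys
(c) 7-5-3 → obeys
(d) 7-6-5-1 → obeys
(e) 1-3-4-7 → violates
(f) 7-3-1 → obeys
(g) 4-3-2-1 → obeys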